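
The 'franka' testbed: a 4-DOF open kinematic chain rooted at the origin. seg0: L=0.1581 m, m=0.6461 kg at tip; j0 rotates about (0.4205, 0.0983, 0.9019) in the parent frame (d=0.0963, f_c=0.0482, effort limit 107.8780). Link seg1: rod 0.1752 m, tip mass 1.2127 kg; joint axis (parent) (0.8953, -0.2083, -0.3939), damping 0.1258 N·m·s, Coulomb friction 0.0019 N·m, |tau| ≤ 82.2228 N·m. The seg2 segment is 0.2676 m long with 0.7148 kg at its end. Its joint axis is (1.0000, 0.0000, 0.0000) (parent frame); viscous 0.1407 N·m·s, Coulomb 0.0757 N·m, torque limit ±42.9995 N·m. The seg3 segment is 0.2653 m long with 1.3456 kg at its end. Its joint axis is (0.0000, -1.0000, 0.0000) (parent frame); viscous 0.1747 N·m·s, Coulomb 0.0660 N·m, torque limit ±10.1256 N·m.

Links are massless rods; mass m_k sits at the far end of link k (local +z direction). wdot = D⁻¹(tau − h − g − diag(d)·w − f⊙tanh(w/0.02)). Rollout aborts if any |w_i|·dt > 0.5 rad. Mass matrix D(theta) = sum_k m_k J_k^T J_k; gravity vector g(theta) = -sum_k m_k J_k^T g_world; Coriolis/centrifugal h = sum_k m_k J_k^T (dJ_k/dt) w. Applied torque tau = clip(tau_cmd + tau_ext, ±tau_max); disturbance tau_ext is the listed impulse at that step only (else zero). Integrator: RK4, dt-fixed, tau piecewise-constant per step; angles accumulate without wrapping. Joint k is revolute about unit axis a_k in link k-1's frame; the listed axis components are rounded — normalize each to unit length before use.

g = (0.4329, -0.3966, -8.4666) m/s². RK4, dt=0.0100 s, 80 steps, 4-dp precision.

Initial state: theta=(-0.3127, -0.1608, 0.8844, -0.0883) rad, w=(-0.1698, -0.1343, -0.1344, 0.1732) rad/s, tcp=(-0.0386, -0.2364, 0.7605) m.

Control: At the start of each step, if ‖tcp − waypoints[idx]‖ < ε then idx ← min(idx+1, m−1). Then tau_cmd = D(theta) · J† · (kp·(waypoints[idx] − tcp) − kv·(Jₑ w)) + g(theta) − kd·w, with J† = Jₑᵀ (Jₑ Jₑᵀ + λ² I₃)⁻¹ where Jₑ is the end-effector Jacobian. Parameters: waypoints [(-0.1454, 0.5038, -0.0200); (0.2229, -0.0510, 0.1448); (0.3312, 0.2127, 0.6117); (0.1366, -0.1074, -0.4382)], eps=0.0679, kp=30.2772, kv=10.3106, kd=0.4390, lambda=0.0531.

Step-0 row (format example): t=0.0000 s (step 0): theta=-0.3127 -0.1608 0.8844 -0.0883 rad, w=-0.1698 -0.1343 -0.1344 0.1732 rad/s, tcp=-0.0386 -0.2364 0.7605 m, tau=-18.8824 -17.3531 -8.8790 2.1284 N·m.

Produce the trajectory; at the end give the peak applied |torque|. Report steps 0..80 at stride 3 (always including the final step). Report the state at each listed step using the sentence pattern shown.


t=0.0300 s (step 3): theta=-0.3677 -0.2035 0.9457 -0.0986 rad, w=-3.2158 -2.4258 3.6904 -0.7442 rad/s, tcp=-0.0410 -0.2233 0.7560 m, tau=-12.6946 -12.0211 -8.4904 2.0095 N·m.
t=0.0600 s (step 6): theta=-0.4914 -0.2922 1.0798 -0.1272 rad, w=-4.8924 -3.3526 5.0050 -1.1024 rad/s, tcp=-0.0463 -0.1981 0.7426 m, tau=-7.8252 -7.5330 -6.6920 1.7238 N·m.
t=0.0900 s (step 9): theta=-0.6537 -0.3988 1.2350 -0.1605 rad, w=-5.8560 -3.7081 5.2433 -1.0762 rad/s, tcp=-0.0536 -0.1643 0.7245 m, tau=-4.2744 -4.2385 -4.9527 1.3613 N·m.
t=0.1200 s (step 12): theta=-0.8384 -0.5123 1.3904 -0.1892 rad, w=-6.4116 -3.8372 5.0868 -0.8104 rad/s, tcp=-0.0623 -0.1251 0.7035 m, tau=-1.7944 -1.9807 -3.6537 0.9762 N·m.
t=0.1500 s (step 15): theta=-1.0353 -0.6279 1.5389 -0.2078 rad, w=-6.6770 -3.8609 4.8125 -0.4179 rad/s, tcp=-0.0714 -0.0828 0.6806 m, tau=-0.1046 -0.4924 -2.8041 0.5930 N·m.
t=0.1800 s (step 18): theta=-1.2364 -0.7431 1.6789 -0.2141 rad, w=-6.6981 -3.8039 4.5238 -0.0069 rad/s, tcp=-0.0803 -0.0391 0.6559 m, tau=1.0276 0.4455 -2.3395 0.2308 N·m.
t=0.2100 s (step 21): theta=-1.4360 -0.8543 1.8099 -0.2114 rad, w=-6.5586 -3.6117 4.2264 0.2123 rad/s, tcp=-0.0884 0.0046 0.6294 m, tau=1.7780 0.9594 -2.2089 -0.0282 N·m.
t=0.2400 s (step 24): theta=-1.6275 -0.9589 1.9327 -0.2015 rad, w=-6.1811 -3.3520 3.9652 0.4341 rad/s, tcp=-0.0956 0.0476 0.6009 m, tau=2.2671 1.1245 -2.3894 -0.3159 N·m.
t=0.2700 s (step 27): theta=-1.8054 -1.0540 2.0477 -0.1868 rad, w=-5.6584 -2.9707 3.6994 0.5337 rad/s, tcp=-0.1018 0.0891 0.5705 m, tau=2.5988 0.9855 -2.8348 -0.5691 N·m.
t=0.3000 s (step 30): theta=-1.9661 -1.1359 2.1544 -0.1706 rad, w=-5.0408 -2.4721 3.4109 0.5430 rad/s, tcp=-0.1070 0.1286 0.5383 m, tau=2.8340 0.5963 -3.4908 -0.7918 N·m.
t=0.3300 s (step 33): theta=-2.1075 -1.2014 2.2519 -0.1546 rad, w=-4.3766 -1.8825 3.0907 0.5222 rad/s, tcp=-0.1113 0.1659 0.5045 m, tau=3.0137 0.0341 -4.2814 -0.9960 N·m.
t=0.3600 s (step 36): theta=-2.2287 -1.2483 2.3394 -0.1391 rad, w=-3.7129 -1.2424 2.7397 0.5219 rad/s, tcp=-0.1148 0.2005 0.4694 m, tau=3.1662 -0.6140 -5.1228 -1.1924 N·m.
t=0.3900 s (step 39): theta=-2.3307 -1.2759 2.4161 -0.1229 rad, w=-3.0903 -0.5980 2.3666 0.5655 rad/s, tcp=-0.1173 0.2323 0.4334 m, tau=3.3080 -1.2706 -5.9407 -1.3857 N·m.
t=0.4200 s (step 42): theta=-2.4149 -1.2846 2.4813 -0.1048 rad, w=-2.5370 0.0069 1.9846 0.6483 rad/s, tcp=-0.1188 0.2610 0.3970 m, tau=3.4447 -1.8809 -6.6806 -1.5728 N·m.
t=0.4500 s (step 45): theta=-2.4837 -1.2763 2.5352 -0.0839 rad, w=-2.0647 0.5377 1.6088 0.7504 rad/s, tcp=-0.1194 0.2861 0.3607 m, tau=3.5720 -2.4130 -7.3089 -1.7457 N·m.
t=0.4800 s (step 48): theta=-2.5396 -1.2533 2.5780 -0.0599 rad, w=-1.6720 0.9784 1.2495 0.8469 rad/s, tcp=-0.1190 0.3076 0.3252 m, tau=3.6790 -2.8574 -7.8077 -1.8943 N·m.
t=0.5100 s (step 51): theta=-2.5847 -1.2185 2.6104 -0.0333 rad, w=-1.3476 1.3240 0.9156 0.9227 rad/s, tcp=-0.1180 0.3254 0.2909 m, tau=3.7534 -3.2155 -8.1715 -2.0121 N·m.
t=0.5400 s (step 54): theta=-2.6210 -1.1748 2.6333 -0.0049 rad, w=-1.0779 1.5802 0.6120 0.9703 rad/s, tcp=-0.1164 0.3397 0.2586 m, tau=3.7859 -3.4958 -8.4033 -2.0959 N·m.
t=0.5700 s (step 57): theta=-2.6498 -1.1245 2.6475 0.0246 rad, w=-0.8504 1.7582 0.3408 0.9893 rad/s, tcp=-0.1146 0.3510 0.2286 m, tau=3.7738 -3.7104 -8.5129 -2.1463 N·m.
t=0.6000 s (step 60): theta=-2.6724 -1.0700 2.6541 0.0542 rad, w=-0.6558 1.8713 0.1023 0.9831 rad/s, tcp=-0.1127 0.3596 0.2012 m, tau=3.7205 -3.8720 -8.5151 -2.1666 N·m.
t=0.6300 s (step 63): theta=-2.6893 -1.0131 2.6542 0.0836 rad, w=-0.4757 1.8994 -0.0796 0.9778 rad/s, tcp=-0.1110 0.3661 0.1766 m, tau=3.6336 -3.9841 -8.4591 -2.1704 N·m.
t=0.6600 s (step 66): theta=-2.7013 -0.9563 2.6495 0.1124 rad, w=-0.3281 1.8908 -0.2305 0.9406 rad/s, tcp=-0.1096 0.3709 0.1548 m, tau=3.5260 -4.0715 -8.3497 -2.1433 N·m.
t=0.6900 s (step 69): theta=-2.7093 -0.8999 2.6406 0.1399 rad, w=-0.2055 1.8691 -0.3668 0.8870 rad/s, tcp=-0.1086 0.3744 0.1356 m, tau=3.4090 -4.1435 -8.1773 -2.1008 N·m.
t=0.7200 s (step 72): theta=-2.7138 -0.8444 2.6278 0.1657 rad, w=-0.1014 1.8303 -0.4829 0.8290 rad/s, tcp=-0.1080 0.3772 0.1189 m, tau=3.2925 -4.2023 -7.9635 -2.0525 N·m.
t=0.7500 s (step 75): theta=-2.7155 -0.7903 2.6118 0.1897 rad, w=-0.0167 1.7784 -0.5792 0.7662 rad/s, tcp=-0.1078 0.3795 0.1044 m, tau=3.1857 -4.2526 -7.7253 -2.0013 N·m.
t=0.7800 s (step 78): theta=-2.7153 -0.7377 2.5932 0.2112 rad, w=0.0236 1.7280 -0.6628 0.6635 rad/s, tcp=-0.1080 0.3816 0.0920 m, tau=3.1121 -4.3037 -7.4740 -1.9383 N·m.
t=0.8000 s (step 80): theta=-2.7145 -0.7036 2.5795 0.2240 rad, w=0.0506 1.6826 -0.7040 0.6123 rad/s, tcp=-0.1083 0.3829 0.0847 m.
max |tau| (N·m): 18.8824


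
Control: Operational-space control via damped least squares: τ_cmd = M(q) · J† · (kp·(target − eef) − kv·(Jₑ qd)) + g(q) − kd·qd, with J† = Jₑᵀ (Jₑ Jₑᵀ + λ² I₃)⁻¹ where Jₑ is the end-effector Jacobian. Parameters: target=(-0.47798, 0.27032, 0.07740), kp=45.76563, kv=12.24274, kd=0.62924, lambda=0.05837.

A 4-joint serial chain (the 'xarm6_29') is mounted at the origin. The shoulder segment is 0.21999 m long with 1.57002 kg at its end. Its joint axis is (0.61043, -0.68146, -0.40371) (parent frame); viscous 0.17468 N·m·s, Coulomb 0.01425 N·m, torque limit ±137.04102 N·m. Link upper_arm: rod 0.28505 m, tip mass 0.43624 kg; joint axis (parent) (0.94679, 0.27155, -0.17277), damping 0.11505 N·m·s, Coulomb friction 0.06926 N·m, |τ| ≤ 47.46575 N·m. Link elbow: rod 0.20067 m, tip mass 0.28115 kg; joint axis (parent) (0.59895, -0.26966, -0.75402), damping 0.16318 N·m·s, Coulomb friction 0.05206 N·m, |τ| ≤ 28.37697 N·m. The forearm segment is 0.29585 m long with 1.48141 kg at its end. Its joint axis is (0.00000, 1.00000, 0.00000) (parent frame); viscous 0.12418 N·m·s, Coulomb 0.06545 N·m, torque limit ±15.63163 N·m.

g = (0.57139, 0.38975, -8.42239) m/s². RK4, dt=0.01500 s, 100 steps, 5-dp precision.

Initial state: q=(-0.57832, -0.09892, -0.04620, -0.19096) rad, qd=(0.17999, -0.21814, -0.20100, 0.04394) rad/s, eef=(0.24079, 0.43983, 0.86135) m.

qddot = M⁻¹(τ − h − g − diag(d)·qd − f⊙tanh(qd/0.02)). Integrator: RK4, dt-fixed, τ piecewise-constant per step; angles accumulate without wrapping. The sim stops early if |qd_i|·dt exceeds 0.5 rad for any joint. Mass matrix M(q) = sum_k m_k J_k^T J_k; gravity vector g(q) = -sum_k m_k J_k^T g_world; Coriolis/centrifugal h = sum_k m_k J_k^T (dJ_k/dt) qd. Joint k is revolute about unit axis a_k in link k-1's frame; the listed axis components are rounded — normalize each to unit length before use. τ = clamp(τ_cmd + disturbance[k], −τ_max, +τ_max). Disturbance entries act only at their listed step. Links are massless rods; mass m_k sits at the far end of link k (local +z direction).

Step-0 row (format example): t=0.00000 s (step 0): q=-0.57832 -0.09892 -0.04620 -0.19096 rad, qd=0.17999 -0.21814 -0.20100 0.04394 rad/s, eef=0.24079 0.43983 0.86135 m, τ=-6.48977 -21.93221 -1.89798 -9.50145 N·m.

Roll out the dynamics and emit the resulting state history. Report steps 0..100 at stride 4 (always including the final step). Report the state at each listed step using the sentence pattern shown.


t=0.06000 s (step 4): q=-0.68453 -0.09773 0.06084 -0.47856 rad, qd=-2.95477 -0.12667 4.20005 -6.73754 rad/s, eef=0.19979 0.45239 0.84047 m, τ=2.32888 -7.77494 -0.56090 -4.34402 N·m.
t=0.12000 s (step 8): q=-0.84336 -0.10925 0.24928 -0.89258 rad, qd=-3.34543 -0.85970 14.90239 -2.70304 rad/s, eef=0.12728 0.47100 0.76658 m, τ=15.83726 0.75344 -6.10919 -5.47829 N·m.
t=0.18000 s (step 12): q=-0.95452 -0.18071 0.28452 -1.25439 rad, qd=-3.42466 0.71343 27.14323 0.01013 rad/s, eef=0.04765 0.48653 0.66630 m, τ=25.33838 7.47096 -15.54715 -4.22163 N·m.
t=0.24000 s (step 16): q=-1.02968 -0.30639 0.40745 -1.53843 rad, qd=-0.79905 -2.72479 1.74075 -3.87581 rad/s, eef=-0.03836 0.47845 0.56131 m, τ=13.18501 3.17417 -1.14816 2.24655 N·m.
t=0.30000 s (step 20): q=-1.06423 -0.49399 0.51521 -1.71963 rad, qd=-0.44537 -3.42017 1.84902 -2.22424 rad/s, eef=-0.12132 0.45454 0.47079 m, τ=8.72190 4.07319 -2.08076 3.02152 N·m.
t=0.36000 s (step 24): q=-1.09523 -0.70485 0.62681 -1.81284 rad, qd=-0.67761 -3.51681 1.88055 -0.95282 rad/s, eef=-0.19325 0.42114 0.39591 m, τ=5.56170 4.45590 -2.44507 3.09727 N·m.
t=0.42000 s (step 28): q=-1.15610 -0.90646 0.74335 -1.84361 rad, qd=-1.39933 -3.13029 2.04796 -0.16091 rad/s, eef=-0.25055 0.38278 0.33702 m, τ=4.08373 4.60117 -2.50267 3.02992 N·m.
t=0.48000 s (step 32): q=-1.25797 -1.07182 0.87576 -1.84446 rad, qd=-1.81448 -2.32025 2.32529 0.02110 rad/s, eef=-0.29115 0.34276 0.29466 m, τ=5.11455 4.88554 -2.12719 3.20464 N·m.
t=0.54000 s (step 36): q=-1.34260 -1.18261 1.01132 -1.84705 rad, qd=-0.80021 -1.40305 2.07449 -0.11267 rad/s, eef=-0.31561 0.30651 0.26665 m, τ=5.69358 4.27942 -1.46351 3.30382 N·m.
t=0.60000 s (step 40): q=-1.34686 -1.24688 1.12079 -1.85474 rad, qd=0.60288 -0.79927 1.59266 -0.10879 rad/s, eef=-0.33140 0.28057 0.24552 m, τ=4.66871 3.06310 -1.19464 3.21232 N·m.
t=0.66000 s (step 44): q=-1.28278 -1.28520 1.20684 -1.85712 rad, qd=1.43653 -0.51902 1.29326 0.03007 rad/s, eef=-0.34496 0.26547 0.22564 m, τ=3.49764 2.24801 -1.31801 3.10705 N·m.
t=0.72000 s (step 48): q=-1.18540 -1.31303 1.27786 -1.85114 rad, qd=1.74745 -0.43066 1.08335 0.17452 rad/s, eef=-0.35757 0.25780 0.20595 m, τ=2.63180 2.07114 -1.51602 3.06158 N·m.
t=0.78000 s (step 52): q=-1.07930 -1.33843 1.33716 -1.83645 rad, qd=1.75931 -0.42243 0.89344 0.31090 rad/s, eef=-0.36928 0.25429 0.18734 m, τ=2.02883 2.34166 -1.64577 2.97720 N·m.
t=0.84000 s (step 56): q=-0.97732 -1.36386 1.38528 -1.81472 rad, qd=1.62818 -0.42474 0.71224 0.40712 rad/s, eef=-0.38008 0.25279 0.17050 m, τ=1.59232 2.81044 -1.69705 2.88121 N·m.
t=0.90000 s (step 60): q=-0.88520 -1.38904 1.42318 -1.78850 rad, qd=1.44058 -0.41295 0.55405 0.46159 rad/s, eef=-0.38994 0.25223 0.15564 m, τ=1.25575 3.30727 -1.70085 2.78805 N·m.
t=0.96000 s (step 64): q=-0.80480 -1.41302 1.45245 -1.76007 rad, qd=1.24299 -0.38499 0.42464 0.48202 rad/s, eef=-0.39889 0.25215 0.14274 m, τ=0.98415 3.74859 -1.68168 2.70594 N·m.
t=1.02000 s (step 68): q=-0.73591 -1.43498 1.47479 -1.73119 rad, qd=1.05889 -0.34650 0.32207 0.47827 rad/s, eef=-0.40695 0.25238 0.13171 m, τ=0.75882 4.10876 -1.65356 2.63769 N·m.
t=1.08000 s (step 72): q=-0.67739 -1.45447 1.49167 -1.70303 rad, qd=0.89800 -0.30385 0.24168 0.45924 rad/s, eef=-0.41415 0.25287 0.12239 m, τ=0.56840 4.39157 -1.62371 2.58288 N·m.
t=1.14000 s (step 76): q=-0.62776 -1.47141 1.50427 -1.67628 rad, qd=0.76210 -0.26175 0.17881 0.43161 rad/s, eef=-0.42058 0.25355 0.11463 m, τ=0.40535 4.61159 -1.59560 2.53985 N·m.
t=1.20000 s (step 80): q=-0.58558 -1.48592 1.51352 -1.65134 rad, qd=0.64910 -0.22301 0.12960 0.39988 rad/s, eef=-0.42630 0.25440 0.10822 m, τ=0.26449 4.78452 -1.57067 2.50672 N·m.
t=1.26000 s (step 84): q=-0.54957 -1.49825 1.52014 -1.62834 rad, qd=0.55557 -0.18889 0.09099 0.36684 rad/s, eef=-0.43138 0.25537 0.10296 m, τ=0.14212 4.92345 -1.54926 2.48178 N·m.
t=1.32000 s (step 88): q=-0.51867 -1.50867 1.52471 -1.60732 rad, qd=0.47800 -0.15968 0.06076 0.33419 rad/s, eef=-0.43591 0.25641 0.09866 m, τ=0.03542 5.03800 -1.53129 2.46349 N·m.
t=1.38000 s (step 92): q=-0.49202 -1.51748 1.52768 -1.58822 rad, qd=0.41293 -0.13507 0.03825 0.30302 rad/s, eef=-0.43994 0.25748 0.09516 m, τ=-0.05812 5.13477 -1.51734 2.45044 N·m.
t=1.44000 s (step 96): q=-0.46899 -1.52495 1.52956 -1.57092 rad, qd=0.35696 -0.11449 0.02470 0.27414 rad/s, eef=-0.44353 0.25856 0.09231 m, τ=-0.14076 5.21798 -1.50896 2.44161 N·m.
t=1.50000 s (step 100): q=-0.44909 -1.53128 1.53084 -1.55529 rad, qd=0.30840 -0.09730 0.01734 0.24739 rad/s, eef=-0.44673 0.25963 0.08998 m.


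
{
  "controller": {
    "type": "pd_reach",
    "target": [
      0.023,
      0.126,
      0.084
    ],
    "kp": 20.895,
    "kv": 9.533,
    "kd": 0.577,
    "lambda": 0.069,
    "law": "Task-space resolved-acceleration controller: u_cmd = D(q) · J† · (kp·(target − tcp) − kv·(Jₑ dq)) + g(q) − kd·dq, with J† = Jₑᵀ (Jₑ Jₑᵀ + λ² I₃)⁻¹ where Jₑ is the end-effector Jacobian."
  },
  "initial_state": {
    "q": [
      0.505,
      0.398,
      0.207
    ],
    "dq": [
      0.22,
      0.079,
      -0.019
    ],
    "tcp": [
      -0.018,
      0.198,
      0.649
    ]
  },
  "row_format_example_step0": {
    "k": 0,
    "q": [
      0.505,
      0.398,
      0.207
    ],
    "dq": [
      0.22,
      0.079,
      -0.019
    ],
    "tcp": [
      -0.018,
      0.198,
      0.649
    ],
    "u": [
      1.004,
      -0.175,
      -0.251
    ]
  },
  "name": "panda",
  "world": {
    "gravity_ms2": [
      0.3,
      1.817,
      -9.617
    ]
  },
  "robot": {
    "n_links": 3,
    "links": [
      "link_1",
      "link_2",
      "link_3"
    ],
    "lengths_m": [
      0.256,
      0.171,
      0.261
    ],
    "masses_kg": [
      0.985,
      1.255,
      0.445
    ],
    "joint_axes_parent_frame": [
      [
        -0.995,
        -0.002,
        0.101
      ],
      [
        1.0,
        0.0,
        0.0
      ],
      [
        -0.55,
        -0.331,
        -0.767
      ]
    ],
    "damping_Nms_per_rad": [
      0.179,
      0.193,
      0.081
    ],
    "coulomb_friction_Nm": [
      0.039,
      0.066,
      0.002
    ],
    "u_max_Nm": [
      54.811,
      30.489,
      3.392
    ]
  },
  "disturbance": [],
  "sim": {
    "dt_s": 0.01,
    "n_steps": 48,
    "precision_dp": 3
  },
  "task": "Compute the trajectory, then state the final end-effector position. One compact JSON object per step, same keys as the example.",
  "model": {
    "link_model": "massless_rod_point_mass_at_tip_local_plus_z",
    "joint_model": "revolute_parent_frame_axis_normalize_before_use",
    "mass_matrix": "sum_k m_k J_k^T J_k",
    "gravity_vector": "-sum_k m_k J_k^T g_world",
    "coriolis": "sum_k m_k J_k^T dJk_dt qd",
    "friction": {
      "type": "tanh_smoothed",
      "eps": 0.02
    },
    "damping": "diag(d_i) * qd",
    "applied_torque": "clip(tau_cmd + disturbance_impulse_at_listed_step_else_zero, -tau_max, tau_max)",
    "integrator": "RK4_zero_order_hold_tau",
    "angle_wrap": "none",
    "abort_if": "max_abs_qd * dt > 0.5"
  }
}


{"k":1,"q":[0.509,0.401,0.206],"dq":[0.577,0.544,-0.209],"tcp":[-0.018,0.199,0.648],"u":[0.534,-0.363,-0.147]}
{"k":2,"q":[0.516,0.408,0.203],"dq":[0.83,0.787,-0.443],"tcp":[-0.017,0.2,0.647],"u":[0.068,-0.382,-0.03]}
{"k":3,"q":[0.525,0.417,0.198],"dq":[1.033,0.971,-0.529],"tcp":[-0.017,0.202,0.646],"u":[-0.408,-0.338,-0.01]}
{"k":4,"q":[0.537,0.427,0.192],"dq":[1.191,1.069,-0.625],"tcp":[-0.017,0.204,0.645],"u":[-0.878,-0.232,0.013]}
{"k":5,"q":[0.549,0.438,0.186],"dq":[1.322,1.142,-0.664],"tcp":[-0.016,0.206,0.644],"u":[-1.343,-0.104,0.002]}
{"k":6,"q":[0.563,0.45,0.179],"dq":[1.431,1.181,-0.704],"tcp":[-0.016,0.209,0.642],"u":[-1.796,0.043,-0.009]}
{"k":7,"q":[0.578,0.461,0.172],"dq":[1.524,1.208,-0.722],"tcp":[-0.015,0.212,0.64],"u":[-2.238,0.195,-0.031]}
{"k":8,"q":[0.593,0.474,0.164],"dq":[1.603,1.221,-0.738],"tcp":[-0.015,0.216,0.638],"u":[-2.666,0.35,-0.052]}
{"k":9,"q":[0.61,0.486,0.157],"dq":[1.673,1.229,-0.746],"tcp":[-0.014,0.22,0.635],"u":[-3.078,0.503,-0.077]}
{"k":10,"q":[0.627,0.498,0.149],"dq":[1.732,1.232,-0.751],"tcp":[-0.014,0.225,0.633],"u":[-3.474,0.653,-0.101]}
{"k":11,"q":[0.644,0.51,0.142],"dq":[1.784,1.231,-0.753],"tcp":[-0.013,0.229,0.63],"u":[-3.853,0.798,-0.125]}
{"k":12,"q":[0.662,0.523,0.134],"dq":[1.829,1.229,-0.753],"tcp":[-0.013,0.234,0.627],"u":[-4.216,0.938,-0.148]}
{"k":13,"q":[0.681,0.535,0.127],"dq":[1.868,1.225,-0.751],"tcp":[-0.012,0.239,0.624],"u":[-4.561,1.071,-0.17]}
{"k":14,"q":[0.7,0.547,0.119],"dq":[1.901,1.219,-0.747],"tcp":[-0.012,0.245,0.62],"u":[-4.89,1.198,-0.19]}
{"k":15,"q":[0.719,0.559,0.112],"dq":[1.929,1.214,-0.743],"tcp":[-0.011,0.25,0.617],"u":[-5.202,1.318,-0.209]}
{"k":16,"q":[0.738,0.572,0.105],"dq":[1.953,1.208,-0.738],"tcp":[-0.011,0.256,0.613],"u":[-5.497,1.433,-0.227]}
{"k":17,"q":[0.758,0.584,0.097],"dq":[1.972,1.202,-0.732],"tcp":[-0.01,0.262,0.61],"u":[-5.776,1.54,-0.244]}
{"k":18,"q":[0.778,0.596,0.09],"dq":[1.988,1.196,-0.725],"tcp":[-0.01,0.268,0.606],"u":[-6.04,1.642,-0.259]}
{"k":19,"q":[0.798,0.607,0.083],"dq":[2.0,1.19,-0.718],"tcp":[-0.009,0.274,0.602],"u":[-6.289,1.738,-0.273]}
{"k":20,"q":[0.818,0.619,0.076],"dq":[2.009,1.185,-0.711],"tcp":[-0.009,0.28,0.597],"u":[-6.524,1.828,-0.286]}
{"k":21,"q":[0.838,0.631,0.069],"dq":[2.016,1.18,-0.704],"tcp":[-0.008,0.286,0.593],"u":[-6.744,1.913,-0.298]}
{"k":22,"q":[0.858,0.643,0.062],"dq":[2.02,1.175,-0.696],"tcp":[-0.008,0.292,0.589],"u":[-6.951,1.993,-0.309]}
{"k":23,"q":[0.878,0.655,0.055],"dq":[2.022,1.17,-0.688],"tcp":[-0.008,0.298,0.584],"u":[-7.146,2.067,-0.318]}
{"k":24,"q":[0.898,0.666,0.048],"dq":[2.021,1.166,-0.681],"tcp":[-0.007,0.303,0.58],"u":[-7.328,2.137,-0.327]}
{"k":25,"q":[0.918,0.678,0.041],"dq":[2.019,1.163,-0.673],"tcp":[-0.007,0.309,0.575],"u":[-7.499,2.203,-0.335]}
{"k":26,"q":[0.939,0.69,0.034],"dq":[2.016,1.159,-0.665],"tcp":[-0.006,0.315,0.57],"u":[-7.658,2.264,-0.341]}
{"k":27,"q":[0.959,0.701,0.028],"dq":[2.011,1.156,-0.657],"tcp":[-0.006,0.321,0.565],"u":[-7.808,2.322,-0.348]}
{"k":28,"q":[0.979,0.713,0.021],"dq":[2.005,1.154,-0.649],"tcp":[-0.006,0.326,0.56],"u":[-7.947,2.376,-0.353]}
{"k":29,"q":[0.999,0.724,0.015],"dq":[1.997,1.152,-0.642],"tcp":[-0.005,0.332,0.555],"u":[-8.077,2.426,-0.357]}
{"k":30,"q":[1.019,0.736,0.008],"dq":[1.989,1.15,-0.634],"tcp":[-0.005,0.337,0.55],"u":[-8.198,2.473,-0.361]}
{"k":31,"q":[1.039,0.747,0.002],"dq":[1.98,1.149,-0.627],"tcp":[-0.004,0.342,0.545],"u":[-8.31,2.517,-0.365]}
{"k":32,"q":[1.058,0.759,-0.004],"dq":[1.97,1.147,-0.619],"tcp":[-0.004,0.347,0.54],"u":[-8.414,2.558,-0.368]}
{"k":33,"q":[1.078,0.77,-0.01],"dq":[1.959,1.146,-0.612],"tcp":[-0.003,0.352,0.535],"u":[-8.511,2.597,-0.37]}
{"k":34,"q":[1.098,0.782,-0.016],"dq":[1.948,1.146,-0.605],"tcp":[-0.003,0.357,0.53],"u":[-8.601,2.632,-0.372]}
{"k":35,"q":[1.117,0.793,-0.022],"dq":[1.936,1.145,-0.597],"tcp":[-0.003,0.362,0.524],"u":[-8.683,2.666,-0.373]}
{"k":36,"q":[1.136,0.805,-0.028],"dq":[1.924,1.145,-0.59],"tcp":[-0.002,0.367,0.519],"u":[-8.759,2.697,-0.374]}
{"k":37,"q":[1.155,0.816,-0.034],"dq":[1.912,1.145,-0.583],"tcp":[-0.002,0.371,0.514],"u":[-8.829,2.726,-0.374]}
{"k":38,"q":[1.174,0.828,-0.04],"dq":[1.899,1.145,-0.577],"tcp":[-0.001,0.375,0.509],"u":[-8.893,2.754,-0.374]}
{"k":39,"q":[1.193,0.839,-0.046],"dq":[1.886,1.145,-0.57],"tcp":[-0.001,0.38,0.503],"u":[-8.952,2.779,-0.374]}
{"k":40,"q":[1.212,0.85,-0.051],"dq":[1.872,1.146,-0.563],"tcp":[-0.001,0.384,0.498],"u":[-9.005,2.803,-0.374]}
{"k":41,"q":[1.231,0.862,-0.057],"dq":[1.859,1.146,-0.557],"tcp":[-0.0,0.387,0.493],"u":[-9.053,2.825,-0.373]}
{"k":42,"q":[1.249,0.873,-0.062],"dq":[1.845,1.147,-0.55],"tcp":[0.0,0.391,0.487],"u":[-9.096,2.846,-0.372]}
{"k":43,"q":[1.268,0.885,-0.068],"dq":[1.831,1.147,-0.544],"tcp":[0.001,0.395,0.482],"u":[-9.135,2.865,-0.371]}
{"k":44,"q":[1.286,0.896,-0.073],"dq":[1.817,1.148,-0.538],"tcp":[0.001,0.398,0.477],"u":[-9.17,2.883,-0.369]}
{"k":45,"q":[1.304,0.908,-0.079],"dq":[1.804,1.148,-0.532],"tcp":[0.001,0.401,0.472],"u":[-9.2,2.899,-0.367]}
{"k":46,"q":[1.322,0.919,-0.084],"dq":[1.79,1.149,-0.526],"tcp":[0.002,0.405,0.466],"u":[-9.226,2.915,-0.365]}
{"k":47,"q":[1.34,0.931,-0.089],"dq":[1.776,1.15,-0.52],"tcp":[0.002,0.408,0.461],"u":[-9.249,2.929,-0.363]}
{"k":48,"q":[1.358,0.942,-0.094],"dq":[1.762,1.15,-0.514],"tcp":[0.003,0.411,0.456]}
{"summary": "final tcp position (m): 0.003 0.411 0.456"}


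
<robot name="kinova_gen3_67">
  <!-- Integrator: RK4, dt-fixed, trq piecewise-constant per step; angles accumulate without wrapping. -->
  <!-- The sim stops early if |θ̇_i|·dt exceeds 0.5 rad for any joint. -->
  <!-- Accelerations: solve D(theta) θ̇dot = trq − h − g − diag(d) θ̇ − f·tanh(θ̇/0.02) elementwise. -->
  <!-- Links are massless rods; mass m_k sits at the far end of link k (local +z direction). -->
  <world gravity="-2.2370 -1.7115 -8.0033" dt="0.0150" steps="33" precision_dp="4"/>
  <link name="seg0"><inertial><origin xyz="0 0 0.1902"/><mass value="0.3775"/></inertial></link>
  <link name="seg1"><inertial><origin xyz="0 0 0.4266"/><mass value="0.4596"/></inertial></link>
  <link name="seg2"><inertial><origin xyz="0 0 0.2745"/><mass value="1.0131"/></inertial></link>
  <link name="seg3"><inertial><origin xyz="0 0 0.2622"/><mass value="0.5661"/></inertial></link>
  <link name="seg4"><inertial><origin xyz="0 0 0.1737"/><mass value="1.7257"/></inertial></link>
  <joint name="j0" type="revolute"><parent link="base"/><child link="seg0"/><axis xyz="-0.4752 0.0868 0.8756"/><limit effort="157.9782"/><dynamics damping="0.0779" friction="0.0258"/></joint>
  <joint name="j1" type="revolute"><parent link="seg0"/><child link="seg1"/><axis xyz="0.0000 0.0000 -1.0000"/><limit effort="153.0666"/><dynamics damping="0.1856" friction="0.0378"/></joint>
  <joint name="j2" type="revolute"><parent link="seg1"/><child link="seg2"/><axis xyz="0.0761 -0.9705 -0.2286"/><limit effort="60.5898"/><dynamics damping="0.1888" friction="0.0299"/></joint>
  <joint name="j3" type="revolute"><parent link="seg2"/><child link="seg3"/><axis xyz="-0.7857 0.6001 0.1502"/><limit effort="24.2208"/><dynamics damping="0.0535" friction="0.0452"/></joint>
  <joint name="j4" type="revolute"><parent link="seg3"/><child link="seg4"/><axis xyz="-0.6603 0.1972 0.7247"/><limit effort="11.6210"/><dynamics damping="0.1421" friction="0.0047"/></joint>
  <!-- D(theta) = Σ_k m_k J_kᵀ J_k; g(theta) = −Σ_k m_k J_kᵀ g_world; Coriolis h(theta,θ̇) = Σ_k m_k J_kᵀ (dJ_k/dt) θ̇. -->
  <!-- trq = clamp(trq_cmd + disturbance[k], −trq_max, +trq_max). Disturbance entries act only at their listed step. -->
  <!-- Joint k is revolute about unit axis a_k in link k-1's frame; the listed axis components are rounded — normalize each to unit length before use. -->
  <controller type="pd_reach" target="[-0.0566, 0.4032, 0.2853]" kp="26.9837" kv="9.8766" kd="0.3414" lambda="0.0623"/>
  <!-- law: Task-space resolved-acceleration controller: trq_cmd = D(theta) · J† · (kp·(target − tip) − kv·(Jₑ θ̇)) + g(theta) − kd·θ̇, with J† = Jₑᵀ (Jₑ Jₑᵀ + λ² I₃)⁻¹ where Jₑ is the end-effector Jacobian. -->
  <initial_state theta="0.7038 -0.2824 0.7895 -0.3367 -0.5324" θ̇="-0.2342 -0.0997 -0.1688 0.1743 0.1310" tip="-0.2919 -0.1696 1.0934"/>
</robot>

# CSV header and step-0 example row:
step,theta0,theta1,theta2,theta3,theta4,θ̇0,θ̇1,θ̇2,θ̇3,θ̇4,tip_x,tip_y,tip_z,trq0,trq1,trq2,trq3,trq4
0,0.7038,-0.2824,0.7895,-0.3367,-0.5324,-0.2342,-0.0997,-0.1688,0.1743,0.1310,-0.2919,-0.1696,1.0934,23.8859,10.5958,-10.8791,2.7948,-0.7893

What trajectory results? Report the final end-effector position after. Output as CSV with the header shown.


step,theta0,theta1,theta2,theta3,theta4,θ̇0,θ̇1,θ̇2,θ̇3,θ̇4,tip_x,tip_y,tip_z,trq0,trq1,trq2,trq3,trq4
1,0.7135,-0.2785,0.7898,-0.3398,-0.5352,1.5326,0.6252,0.2087,-0.5917,-0.4662,-0.2911,-0.1674,1.0928,20.5212,8.3147,-11.2403,3.2214,-0.3403
2,0.7476,-0.2643,0.7949,-0.3548,-0.5419,3.0052,1.2652,0.4543,-1.4122,-0.4335,-0.2893,-0.1625,1.0881,17.3617,6.1012,-11.2649,3.3431,-0.2141
3,0.8015,-0.2414,0.8028,-0.3799,-0.5522,4.1838,1.7910,0.5808,-1.9681,-0.8822,-0.2865,-0.1552,1.0801,14.3535,3.9989,-11.0902,3.2645,0.0363
4,0.8711,-0.2108,0.8110,-0.4149,-0.5649,5.0911,2.3041,0.4961,-2.6985,-0.8098,-0.2829,-0.1458,1.0694,11.6176,1.9934,-10.6816,3.1483,0.0697
5,0.9525,-0.1732,0.8172,-0.4589,-0.5806,5.7619,2.7068,0.3122,-3.2009,-1.2133,-0.2786,-0.1347,1.0564,9.0739,0.1433,-10.1543,2.9866,0.2684
6,1.0424,-0.1299,0.8195,-0.5117,-0.5981,6.2235,3.0682,-0.0159,-3.8468,-1.1236,-0.2737,-0.1221,1.0416,6.8121,-1.5522,-9.4712,2.8791,0.2902
7,1.1380,-0.0823,0.8169,-0.5720,-0.6181,6.5178,3.2873,-0.3555,-4.2315,-1.4735,-0.2683,-0.1082,1.0253,4.7444,-3.0345,-8.7419,2.7843,0.4853
8,1.2368,-0.0318,0.8086,-0.6391,-0.6392,6.6590,3.4425,-0.7607,-4.7217,-1.3290,-0.2626,-0.0931,1.0079,2.9454,-4.3029,-7.9225,2.7825,0.5169
9,1.3369,0.0198,0.7946,-0.7113,-0.6618,6.6855,3.4487,-1.1130,-4.9423,-1.5980,-0.2566,-0.0772,0.9896,1.3284,-5.3103,-7.1110,2.8241,0.7202
10,1.4366,0.0711,0.7753,-0.7875,-0.6844,6.6141,3.3829,-1.4618,-5.2237,-1.4122,-0.2504,-0.0604,0.9705,-0.0421,-6.0488,-6.2648,2.9640,0.7758
11,1.5348,0.1204,0.7515,-0.8659,-0.7074,6.4776,3.1842,-1.7171,-5.2585,-1.5860,-0.2442,-0.0432,0.9509,-1.2453,-6.5052,-5.4676,3.1549,0.9800
12,1.6305,0.1662,0.7241,-0.9454,-0.7296,6.2866,2.9290,-1.9331,-5.3359,-1.3712,-0.2380,-0.0255,0.9308,-2.2359,-6.6929,-4.6829,3.4314,1.0530
13,1.7231,0.2075,0.6942,-1.0244,-0.7511,6.0634,2.5760,-2.0478,-5.2212,-1.4498,-0.2320,-0.0076,0.9105,-3.0886,-6.6409,-3.9733,3.7493,1.2406
14,1.8122,0.2433,0.6630,-1.1020,-0.7713,5.8130,2.1916,-2.1112,-5.1409,-1.2272,-0.2260,0.0103,0.8900,-3.7779,-6.3807,-3.3100,4.1239,1.3181
15,1.8974,0.2728,0.6316,-1.1774,-0.7900,5.5482,1.7497,-2.0839,-4.9291,-1.2213,-0.2202,0.0282,0.8695,-4.3685,-5.9623,-2.7314,4.5178,1.4714
16,1.9785,0.2957,0.6009,-1.2499,-0.8068,5.2712,1.3023,-2.0064,-4.7427,-1.0074,-0.2147,0.0460,0.8489,-4.8478,-5.4192,-2.2170,4.9334,1.5392
17,2.0555,0.3117,0.5719,-1.3189,-0.8216,4.9895,0.8356,-1.8577,-4.4757,-0.9361,-0.2093,0.0635,0.8284,-5.2647,-4.7997,-1.7843,5.3438,1.6478
18,2.1282,0.3209,0.5454,-1.3841,-0.8343,4.7051,0.3869,-1.6685,-4.2245,-0.7391,-0.2042,0.0806,0.8080,-5.6126,-4.1299,-1.4194,5.7457,1.6955
19,2.1966,0.3234,0.5222,-1.4452,-0.8448,4.4229,-0.0475,-1.4323,-3.9306,-0.6228,-0.1993,0.0974,0.7878,-5.9232,-3.4475,-1.1265,6.1229,1.7577
20,2.2609,0.3197,0.5027,-1.5019,-0.8528,4.1455,-0.4416,-1.1730,-3.6489,-0.4363,-0.1947,0.1137,0.7678,-6.1923,-2.7775,-0.8964,6.4723,1.7784
21,2.3210,0.3103,0.4872,-1.5543,-0.8587,3.8767,-0.8017,-0.8876,-3.3391,-0.3218,-0.1905,0.1295,0.7480,-6.4395,-2.1304,-0.7265,6.7846,1.8102
22,2.3772,0.2959,0.4761,-1.6020,-0.8625,3.6184,-1.1118,-0.5947,-3.0389,-0.1698,-0.1866,0.1447,0.7286,-6.6561,-1.5141,-0.6099,7.0592,1.8131
23,2.4296,0.2772,0.4695,-1.6452,-0.8644,3.3730,-1.3748,-0.2965,-2.7285,-0.0599,-0.1831,0.1594,0.7094,-6.8523,-0.9401,-0.5425,7.2930,1.8178
24,2.4784,0.2549,0.4672,-1.6838,-0.8646,3.1410,-1.5860,-0.0043,-2.4232,0.0456,-0.1799,0.1734,0.6907,-7.0233,-0.4113,-0.5189,7.4874,1.8117
25,2.5239,0.2299,0.4693,-1.7179,-0.8633,2.9213,-1.7468,0.2722,-2.1259,0.1353,-0.1771,0.1867,0.6724,-7.1732,0.0680,-0.5298,7.6451,1.8012
26,2.5661,0.2028,0.4753,-1.7476,-0.8607,2.7145,-1.8607,0.5318,-1.8378,0.2138,-0.1747,0.1994,0.6546,-7.2947,0.5020,-0.5770,7.7680,1.7852
27,2.6053,0.1743,0.4851,-1.7730,-0.8571,2.5200,-1.9326,0.7715,-1.5596,0.2740,-0.1726,0.2113,0.6372,-7.3868,0.8921,-0.6572,7.8594,1.7681
28,2.6417,0.1450,0.4983,-1.7944,-0.8526,2.3361,-1.9673,0.9874,-1.2961,0.3225,-0.1708,0.2225,0.6204,-7.4480,1.2413,-0.7669,7.9239,1.7487
29,2.6755,0.1155,0.5146,-1.8120,-0.8475,2.1613,-1.9707,1.1773,-1.0490,0.3573,-0.1692,0.2329,0.6042,-7.4789,1.5529,-0.9025,7.9658,1.7293
30,2.7066,0.0861,0.5335,-1.8260,-0.8419,1.9940,-1.9488,1.3395,-0.8216,0.3821,-0.1678,0.2427,0.5886,-7.4804,1.8303,-1.0602,7.9895,1.7097
31,2.7353,0.0572,0.5546,-1.8368,-0.8360,1.8325,-1.9077,1.4735,-0.6154,0.3973,-0.1665,0.2517,0.5737,-7.4547,2.0771,-1.2364,7.9990,1.6907
32,2.7616,0.0290,0.5775,-1.8447,-0.8299,1.6757,-1.8530,1.5791,-0.4319,0.4053,-0.1653,0.2600,0.5593,-7.4045,2.2967,-1.4272,7.9978,1.6723
33,2.7856,0.0017,0.6017,-1.8500,-0.8237,1.5225,-1.7897,1.6572,-0.2717,0.4071,-0.1642,0.2676,0.5456,,,,,
# final tip position (m): -0.1642 0.2676 0.5456


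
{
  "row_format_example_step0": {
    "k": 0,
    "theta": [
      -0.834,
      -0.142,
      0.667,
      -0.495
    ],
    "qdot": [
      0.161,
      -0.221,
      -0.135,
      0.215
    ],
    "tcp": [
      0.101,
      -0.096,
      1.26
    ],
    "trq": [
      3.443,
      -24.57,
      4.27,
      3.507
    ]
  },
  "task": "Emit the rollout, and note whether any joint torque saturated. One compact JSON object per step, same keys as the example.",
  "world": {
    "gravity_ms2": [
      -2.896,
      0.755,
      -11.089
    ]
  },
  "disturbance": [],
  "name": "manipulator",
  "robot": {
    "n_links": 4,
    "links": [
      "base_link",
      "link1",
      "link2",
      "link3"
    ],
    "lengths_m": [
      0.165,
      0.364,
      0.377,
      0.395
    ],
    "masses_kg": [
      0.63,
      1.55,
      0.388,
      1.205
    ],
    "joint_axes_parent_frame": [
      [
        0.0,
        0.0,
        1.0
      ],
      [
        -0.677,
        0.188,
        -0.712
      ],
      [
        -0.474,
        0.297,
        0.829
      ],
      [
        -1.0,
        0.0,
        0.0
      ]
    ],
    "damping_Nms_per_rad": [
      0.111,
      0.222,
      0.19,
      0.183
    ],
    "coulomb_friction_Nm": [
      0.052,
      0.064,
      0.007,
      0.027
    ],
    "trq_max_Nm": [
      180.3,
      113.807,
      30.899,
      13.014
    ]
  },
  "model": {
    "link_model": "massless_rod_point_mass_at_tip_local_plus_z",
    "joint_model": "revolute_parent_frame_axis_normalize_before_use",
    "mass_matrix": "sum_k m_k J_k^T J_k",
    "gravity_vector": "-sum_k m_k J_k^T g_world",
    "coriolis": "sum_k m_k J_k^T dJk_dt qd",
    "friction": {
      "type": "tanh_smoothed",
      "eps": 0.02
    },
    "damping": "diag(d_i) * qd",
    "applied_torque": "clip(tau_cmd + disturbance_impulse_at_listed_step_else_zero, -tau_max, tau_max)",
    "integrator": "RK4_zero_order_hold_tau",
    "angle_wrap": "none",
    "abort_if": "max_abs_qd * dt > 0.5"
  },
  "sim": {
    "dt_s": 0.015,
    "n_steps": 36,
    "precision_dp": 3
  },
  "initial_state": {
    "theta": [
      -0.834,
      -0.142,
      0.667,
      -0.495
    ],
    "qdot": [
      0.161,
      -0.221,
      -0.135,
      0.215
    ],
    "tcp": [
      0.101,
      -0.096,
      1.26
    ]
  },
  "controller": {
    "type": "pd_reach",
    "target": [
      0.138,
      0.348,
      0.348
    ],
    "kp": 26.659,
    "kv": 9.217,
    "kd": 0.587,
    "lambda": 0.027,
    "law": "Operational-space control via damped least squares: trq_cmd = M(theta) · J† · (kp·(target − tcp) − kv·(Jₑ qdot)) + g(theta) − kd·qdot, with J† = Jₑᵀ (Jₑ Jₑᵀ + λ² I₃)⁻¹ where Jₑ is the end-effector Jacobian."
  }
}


{"k":1,"theta":[-0.825,-0.17,0.703,-0.501],"qdot":[0.988,-3.461,4.809,-1.141],"tcp":[0.099,-0.095,1.258],"trq":[2.514,-16.312,1.644,3.902]}
{"k":2,"theta":[-0.803,-0.234,0.792,-0.527],"qdot":[1.71,-4.929,7.031,-2.321],"tcp":[0.097,-0.091,1.253],"trq":[1.738,-5.541,1.609,3.806]}
{"k":3,"theta":[-0.779,-0.309,0.901,-0.567],"qdot":[1.532,-5.092,7.456,-3.062],"tcp":[0.092,-0.085,1.244],"trq":[1.541,1.969,1.979,3.156]}
{"k":4,"theta":[-0.757,-0.382,1.009,-0.616],"qdot":[1.347,-4.683,6.992,-3.357],"tcp":[0.084,-0.077,1.234],"trq":[1.385,6.011,2.056,2.196]}
{"k":5,"theta":[-0.739,-0.448,1.109,-0.667],"qdot":[1.124,-4.156,6.379,-3.434],"tcp":[0.076,-0.068,1.223],"trq":[1.274,8.104,1.74,1.258]}
{"k":6,"theta":[-0.723,-0.507,1.2,-0.718],"qdot":[0.942,-3.65,5.813,-3.434],"tcp":[0.067,-0.058,1.211],"trq":[1.161,9.156,1.182,0.496]}
{"k":7,"theta":[-0.71,-0.558,1.284,-0.77],"qdot":[0.805,-3.197,5.331,-3.414],"tcp":[0.059,-0.047,1.198],"trq":[1.044,9.638,0.512,-0.059]}
{"k":8,"theta":[-0.699,-0.603,1.361,-0.821],"qdot":[0.706,-2.797,4.925,-3.391],"tcp":[0.051,-0.036,1.185],"trq":[0.924,9.791,-0.189,-0.423]}
{"k":9,"theta":[-0.689,-0.642,1.432,-0.872],"qdot":[0.635,-2.443,4.582,-3.368],"tcp":[0.043,-0.025,1.171],"trq":[0.805,9.748,-0.873,-0.628]}
{"k":10,"theta":[-0.68,-0.676,1.498,-0.922],"qdot":[0.585,-2.128,4.286,-3.343],"tcp":[0.036,-0.014,1.157],"trq":[0.69,9.584,-1.516,-0.705]}
{"k":11,"theta":[-0.672,-0.706,1.561,-0.972],"qdot":[0.551,-1.843,4.029,-3.314],"tcp":[0.03,-0.002,1.142],"trq":[0.579,9.345,-2.108,-0.684]}
{"k":12,"theta":[-0.664,-0.732,1.619,-1.021],"qdot":[0.527,-1.585,3.803,-3.281],"tcp":[0.025,0.009,1.126],"trq":[0.473,9.06,-2.646,-0.587]}
{"k":13,"theta":[-0.656,-0.754,1.675,-1.07],"qdot":[0.51,-1.348,3.602,-3.241],"tcp":[0.021,0.021,1.11],"trq":[0.373,8.745,-3.129,-0.437]}
{"k":14,"theta":[-0.648,-0.772,1.727,-1.118],"qdot":[0.498,-1.129,3.423,-3.194],"tcp":[0.017,0.033,1.094],"trq":[0.279,8.414,-3.562,-0.247]}
{"k":15,"theta":[-0.641,-0.788,1.777,-1.166],"qdot":[0.489,-0.926,3.262,-3.141],"tcp":[0.014,0.044,1.077],"trq":[0.191,8.074,-3.946,-0.032]}
{"k":16,"theta":[-0.634,-0.8,1.825,-1.212],"qdot":[0.481,-0.736,3.117,-3.08],"tcp":[0.012,0.056,1.06],"trq":[0.11,7.73,-4.286,0.197]}
{"k":17,"theta":[-0.627,-0.81,1.871,-1.258],"qdot":[0.472,-0.559,2.986,-3.013],"tcp":[0.011,0.067,1.043],"trq":[0.036,7.387,-4.586,0.433]}
{"k":18,"theta":[-0.62,-0.817,1.915,-1.303],"qdot":[0.463,-0.392,2.868,-2.94],"tcp":[0.01,0.078,1.025],"trq":[-0.032,7.048,-4.849,0.669]}
{"k":19,"theta":[-0.613,-0.822,1.957,-1.346],"qdot":[0.452,-0.236,2.76,-2.862],"tcp":[0.009,0.089,1.008],"trq":[-0.092,6.714,-5.078,0.898]}
{"k":20,"theta":[-0.606,-0.824,1.998,-1.388],"qdot":[0.438,-0.09,2.663,-2.778],"tcp":[0.009,0.1,0.99],"trq":[-0.147,6.388,-5.277,1.117]}
{"k":21,"theta":[-0.6,-0.824,2.037,-1.429],"qdot":[0.421,0.046,2.574,-2.691],"tcp":[0.01,0.11,0.972],"trq":[-0.194,6.075,-5.447,1.323]}
{"k":22,"theta":[-0.593,-0.823,2.075,-1.469],"qdot":[0.397,0.17,2.494,-2.601],"tcp":[0.01,0.12,0.955],"trq":[-0.237,5.788,-5.592,1.513]}
{"k":23,"theta":[-0.588,-0.819,2.112,-1.507],"qdot":[0.37,0.285,2.421,-2.507],"tcp":[0.012,0.13,0.937],"trq":[-0.273,5.507,-5.713,1.685]}
{"k":24,"theta":[-0.582,-0.814,2.147,-1.544],"qdot":[0.341,0.392,2.354,-2.41],"tcp":[0.013,0.14,0.92],"trq":[-0.304,5.233,-5.813,1.838]}
{"k":25,"theta":[-0.578,-0.808,2.182,-1.58],"qdot":[0.309,0.492,2.292,-2.311],"tcp":[0.015,0.149,0.902],"trq":[-0.329,4.968,-5.893,1.971]}
{"k":26,"theta":[-0.573,-0.8,2.216,-1.613],"qdot":[0.274,0.583,2.235,-2.209],"tcp":[0.017,0.158,0.885],"trq":[-0.348,4.71,-5.956,2.083]}
{"k":27,"theta":[-0.569,-0.79,2.249,-1.646],"qdot":[0.237,0.666,2.182,-2.107],"tcp":[0.019,0.166,0.869],"trq":[-0.362,4.461,-6.002,2.177]}
{"k":28,"theta":[-0.566,-0.78,2.282,-1.677],"qdot":[0.198,0.741,2.133,-2.004],"tcp":[0.021,0.175,0.852],"trq":[-0.372,4.219,-6.034,2.251]}
{"k":29,"theta":[-0.564,-0.768,2.313,-1.706],"qdot":[0.158,0.808,2.087,-1.901],"tcp":[0.023,0.183,0.836],"trq":[-0.378,3.987,-6.052,2.306]}
{"k":30,"theta":[-0.561,-0.756,2.344,-1.734],"qdot":[0.117,0.868,2.044,-1.798],"tcp":[0.026,0.19,0.821],"trq":[-0.381,3.762,-6.059,2.344]}
{"k":31,"theta":[-0.56,-0.742,2.375,-1.76],"qdot":[0.076,0.921,2.003,-1.696],"tcp":[0.029,0.198,0.805],"trq":[-0.381,3.546,-6.054,2.366]}
{"k":32,"theta":[-0.559,-0.728,2.404,-1.785],"qdot":[0.036,0.967,1.963,-1.596],"tcp":[0.031,0.205,0.79],"trq":[-0.378,3.337,-6.04,2.373]}
{"k":33,"theta":[-0.559,-0.713,2.434,-1.808],"qdot":[0.002,1.007,1.923,-1.498],"tcp":[0.034,0.212,0.776],"trq":[-0.377,3.135,-6.016,2.367]}
{"k":34,"theta":[-0.559,-0.698,2.462,-1.83],"qdot":[-0.018,1.046,1.881,-1.404],"tcp":[0.037,0.218,0.761],"trq":[-0.383,2.937,-5.984,2.35]}
{"k":35,"theta":[-0.56,-0.682,2.49,-1.85],"qdot":[-0.032,1.08,1.838,-1.314],"tcp":[0.04,0.224,0.748],"trq":[-0.391,2.746,-5.944,2.322]}
{"k":36,"theta":[-0.56,-0.665,2.517,-1.869],"qdot":[-0.044,1.108,1.794,-1.226],"tcp":[0.043,0.23,0.734]}
{"summary": "any joint saturated: no"}


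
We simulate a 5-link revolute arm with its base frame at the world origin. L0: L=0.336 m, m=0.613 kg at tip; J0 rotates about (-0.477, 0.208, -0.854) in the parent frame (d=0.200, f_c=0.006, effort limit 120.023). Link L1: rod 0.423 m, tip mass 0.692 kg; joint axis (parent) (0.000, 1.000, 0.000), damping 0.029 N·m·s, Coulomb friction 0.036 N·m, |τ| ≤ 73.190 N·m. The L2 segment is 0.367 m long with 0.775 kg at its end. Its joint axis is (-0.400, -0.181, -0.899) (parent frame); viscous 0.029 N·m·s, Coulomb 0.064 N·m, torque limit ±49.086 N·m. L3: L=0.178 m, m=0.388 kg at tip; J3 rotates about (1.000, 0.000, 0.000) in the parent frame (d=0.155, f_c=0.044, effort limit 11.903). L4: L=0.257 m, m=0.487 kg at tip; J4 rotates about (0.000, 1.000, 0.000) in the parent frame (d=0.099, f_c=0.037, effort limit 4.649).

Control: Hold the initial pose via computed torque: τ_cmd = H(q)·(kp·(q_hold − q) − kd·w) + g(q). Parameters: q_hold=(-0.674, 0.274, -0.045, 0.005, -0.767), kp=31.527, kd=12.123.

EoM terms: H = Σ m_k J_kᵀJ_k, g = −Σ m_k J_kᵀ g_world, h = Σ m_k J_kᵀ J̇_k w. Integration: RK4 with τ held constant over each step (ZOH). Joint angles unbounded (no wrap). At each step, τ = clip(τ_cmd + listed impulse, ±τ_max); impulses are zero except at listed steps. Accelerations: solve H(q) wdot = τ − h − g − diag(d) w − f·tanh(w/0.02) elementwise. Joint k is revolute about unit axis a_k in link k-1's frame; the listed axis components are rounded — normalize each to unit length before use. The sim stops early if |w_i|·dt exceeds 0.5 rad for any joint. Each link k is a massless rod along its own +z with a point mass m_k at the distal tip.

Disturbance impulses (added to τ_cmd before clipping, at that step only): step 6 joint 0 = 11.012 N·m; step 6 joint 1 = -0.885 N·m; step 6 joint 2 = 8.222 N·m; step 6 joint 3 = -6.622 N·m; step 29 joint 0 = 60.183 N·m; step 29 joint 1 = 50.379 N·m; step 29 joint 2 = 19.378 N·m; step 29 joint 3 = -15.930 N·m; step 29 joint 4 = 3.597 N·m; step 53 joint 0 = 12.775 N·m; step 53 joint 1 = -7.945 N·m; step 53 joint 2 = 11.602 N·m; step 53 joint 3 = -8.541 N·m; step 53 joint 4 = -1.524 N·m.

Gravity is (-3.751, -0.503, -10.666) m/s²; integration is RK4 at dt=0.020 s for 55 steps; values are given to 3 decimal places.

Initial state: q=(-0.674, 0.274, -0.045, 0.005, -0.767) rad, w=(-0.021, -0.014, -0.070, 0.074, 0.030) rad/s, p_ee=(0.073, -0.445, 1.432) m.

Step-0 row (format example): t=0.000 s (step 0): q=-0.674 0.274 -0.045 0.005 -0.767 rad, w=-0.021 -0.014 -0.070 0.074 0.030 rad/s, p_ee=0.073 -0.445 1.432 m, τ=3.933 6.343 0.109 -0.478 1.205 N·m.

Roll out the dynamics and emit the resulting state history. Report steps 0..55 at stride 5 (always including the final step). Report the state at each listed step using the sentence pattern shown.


t=0.100 s (step 5): q=-0.677 0.274 -0.046 0.008 -0.766 rad, w=0.000 -0.007 -0.057 -0.044 -0.007 rad/s, p_ee=0.075 -0.448 1.431 m, τ=3.634 6.221 -0.054 -0.352 1.204 N·m.
t=0.200 s (step 10): q=-0.677 0.276 -0.027 -0.050 -0.764 rad, w=0.023 0.012 0.233 -0.273 0.004 rad/s, p_ee=0.057 -0.425 1.439 m, τ=2.146 6.310 -1.142 0.590 1.210 N·m.
t=0.300 s (step 15): q=-0.673 0.275 -0.021 -0.057 -0.764 rad, w=0.016 -0.002 0.021 0.095 0.004 rad/s, p_ee=0.053 -0.420 1.440 m, τ=3.130 6.196 -0.423 0.063 1.203 N·m.
t=0.400 s (step 20): q=-0.673 0.275 -0.025 -0.051 -0.765 rad, w=-0.024 0.004 -0.050 0.044 -0.003 rad/s, p_ee=0.056 -0.423 1.439 m, τ=3.446 6.171 -0.226 -0.079 1.203 N·m.
t=0.500 s (step 25): q=-0.677 0.276 -0.028 -0.045 -0.765 rad, w=-0.026 0.003 -0.063 0.019 -0.004 rad/s, p_ee=0.059 -0.427 1.438 m, τ=3.531 6.174 -0.173 -0.125 1.203 N·m.
t=0.600 s (step 30): q=-0.664 0.284 0.035 0.035 -0.758 rad, w=1.642 0.646 5.980 7.092 1.066 rad/s, p_ee=0.060 -0.418 1.441 m, τ=-11.439 -6.327 -5.087 2.830 0.433 N·m.
t=0.700 s (step 35): q=-0.556 0.292 0.169 0.210 -0.716 rad, w=0.380 -0.038 -0.056 -0.014 -0.012 rad/s, p_ee=0.053 -0.354 1.458 m, τ=-1.260 2.212 -1.899 0.520 1.068 N·m.
t=0.800 s (step 40): q=-0.556 0.291 0.165 0.206 -0.715 rad, w=-0.221 0.011 -0.066 -0.054 0.007 rad/s, p_ee=0.054 -0.354 1.459 m, τ=2.201 4.665 -0.581 -0.464 1.106 N·m.
t=0.900 s (step 45): q=-0.585 0.293 0.160 0.203 -0.713 rad, w=-0.309 0.009 -0.079 -0.045 0.004 rad/s, p_ee=0.058 -0.373 1.454 m, τ=3.318 5.657 -0.192 -0.776 1.132 N·m.
t=1.000 s (step 50): q=-0.614 0.294 0.154 0.201 -0.712 rad, w=-0.268 0.004 -0.089 -0.055 0.000 rad/s, p_ee=0.062 -0.393 1.449 m, τ=3.631 6.025 -0.101 -0.852 1.141 N·m.
t=1.100 s (step 55): q=-0.635 0.290 0.145 0.141 -0.721 rad, w=-0.140 -0.092 0.113 -1.285 -0.094 rad/s, p_ee=0.051 -0.392 1.451 m.
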